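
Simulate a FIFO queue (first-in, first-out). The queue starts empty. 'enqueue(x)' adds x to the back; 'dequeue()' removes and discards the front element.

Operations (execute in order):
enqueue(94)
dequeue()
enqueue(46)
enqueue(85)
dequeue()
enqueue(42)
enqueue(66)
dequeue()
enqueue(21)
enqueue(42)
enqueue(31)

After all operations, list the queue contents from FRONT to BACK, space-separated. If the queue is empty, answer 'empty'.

Answer: 42 66 21 42 31

Derivation:
enqueue(94): [94]
dequeue(): []
enqueue(46): [46]
enqueue(85): [46, 85]
dequeue(): [85]
enqueue(42): [85, 42]
enqueue(66): [85, 42, 66]
dequeue(): [42, 66]
enqueue(21): [42, 66, 21]
enqueue(42): [42, 66, 21, 42]
enqueue(31): [42, 66, 21, 42, 31]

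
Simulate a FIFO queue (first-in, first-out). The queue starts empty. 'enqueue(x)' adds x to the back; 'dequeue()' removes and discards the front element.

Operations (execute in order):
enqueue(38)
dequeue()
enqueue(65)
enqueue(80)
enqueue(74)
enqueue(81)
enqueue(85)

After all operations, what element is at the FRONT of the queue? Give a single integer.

Answer: 65

Derivation:
enqueue(38): queue = [38]
dequeue(): queue = []
enqueue(65): queue = [65]
enqueue(80): queue = [65, 80]
enqueue(74): queue = [65, 80, 74]
enqueue(81): queue = [65, 80, 74, 81]
enqueue(85): queue = [65, 80, 74, 81, 85]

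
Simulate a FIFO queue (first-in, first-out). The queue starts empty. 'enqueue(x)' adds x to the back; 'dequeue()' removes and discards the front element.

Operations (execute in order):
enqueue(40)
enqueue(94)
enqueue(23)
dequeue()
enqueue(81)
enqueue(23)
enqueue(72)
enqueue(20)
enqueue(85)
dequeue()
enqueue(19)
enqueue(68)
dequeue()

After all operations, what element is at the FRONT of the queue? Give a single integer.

enqueue(40): queue = [40]
enqueue(94): queue = [40, 94]
enqueue(23): queue = [40, 94, 23]
dequeue(): queue = [94, 23]
enqueue(81): queue = [94, 23, 81]
enqueue(23): queue = [94, 23, 81, 23]
enqueue(72): queue = [94, 23, 81, 23, 72]
enqueue(20): queue = [94, 23, 81, 23, 72, 20]
enqueue(85): queue = [94, 23, 81, 23, 72, 20, 85]
dequeue(): queue = [23, 81, 23, 72, 20, 85]
enqueue(19): queue = [23, 81, 23, 72, 20, 85, 19]
enqueue(68): queue = [23, 81, 23, 72, 20, 85, 19, 68]
dequeue(): queue = [81, 23, 72, 20, 85, 19, 68]

Answer: 81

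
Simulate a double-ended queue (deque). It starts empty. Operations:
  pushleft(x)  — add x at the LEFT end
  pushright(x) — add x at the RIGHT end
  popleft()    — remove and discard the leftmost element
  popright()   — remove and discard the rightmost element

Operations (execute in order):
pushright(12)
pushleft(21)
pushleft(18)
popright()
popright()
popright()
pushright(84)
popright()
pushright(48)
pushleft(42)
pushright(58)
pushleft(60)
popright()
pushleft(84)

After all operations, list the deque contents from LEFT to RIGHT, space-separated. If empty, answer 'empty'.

Answer: 84 60 42 48

Derivation:
pushright(12): [12]
pushleft(21): [21, 12]
pushleft(18): [18, 21, 12]
popright(): [18, 21]
popright(): [18]
popright(): []
pushright(84): [84]
popright(): []
pushright(48): [48]
pushleft(42): [42, 48]
pushright(58): [42, 48, 58]
pushleft(60): [60, 42, 48, 58]
popright(): [60, 42, 48]
pushleft(84): [84, 60, 42, 48]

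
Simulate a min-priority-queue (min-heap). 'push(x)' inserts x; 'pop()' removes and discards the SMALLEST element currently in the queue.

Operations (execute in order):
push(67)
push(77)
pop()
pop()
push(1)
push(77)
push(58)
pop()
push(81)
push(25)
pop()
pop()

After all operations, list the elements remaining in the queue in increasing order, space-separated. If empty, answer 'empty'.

Answer: 77 81

Derivation:
push(67): heap contents = [67]
push(77): heap contents = [67, 77]
pop() → 67: heap contents = [77]
pop() → 77: heap contents = []
push(1): heap contents = [1]
push(77): heap contents = [1, 77]
push(58): heap contents = [1, 58, 77]
pop() → 1: heap contents = [58, 77]
push(81): heap contents = [58, 77, 81]
push(25): heap contents = [25, 58, 77, 81]
pop() → 25: heap contents = [58, 77, 81]
pop() → 58: heap contents = [77, 81]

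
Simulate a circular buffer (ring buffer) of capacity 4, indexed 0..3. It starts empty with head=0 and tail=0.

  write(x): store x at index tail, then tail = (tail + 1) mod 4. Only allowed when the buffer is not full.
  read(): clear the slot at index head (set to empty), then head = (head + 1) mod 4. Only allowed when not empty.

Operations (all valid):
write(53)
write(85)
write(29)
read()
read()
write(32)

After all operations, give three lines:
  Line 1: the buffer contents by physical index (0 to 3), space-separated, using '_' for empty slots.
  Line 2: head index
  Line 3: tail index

write(53): buf=[53 _ _ _], head=0, tail=1, size=1
write(85): buf=[53 85 _ _], head=0, tail=2, size=2
write(29): buf=[53 85 29 _], head=0, tail=3, size=3
read(): buf=[_ 85 29 _], head=1, tail=3, size=2
read(): buf=[_ _ 29 _], head=2, tail=3, size=1
write(32): buf=[_ _ 29 32], head=2, tail=0, size=2

Answer: _ _ 29 32
2
0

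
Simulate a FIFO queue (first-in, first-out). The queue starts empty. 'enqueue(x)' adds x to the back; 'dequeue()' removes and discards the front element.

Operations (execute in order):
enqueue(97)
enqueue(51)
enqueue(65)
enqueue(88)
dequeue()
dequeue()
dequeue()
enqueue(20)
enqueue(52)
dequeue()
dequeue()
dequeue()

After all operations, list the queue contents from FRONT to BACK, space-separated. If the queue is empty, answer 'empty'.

Answer: empty

Derivation:
enqueue(97): [97]
enqueue(51): [97, 51]
enqueue(65): [97, 51, 65]
enqueue(88): [97, 51, 65, 88]
dequeue(): [51, 65, 88]
dequeue(): [65, 88]
dequeue(): [88]
enqueue(20): [88, 20]
enqueue(52): [88, 20, 52]
dequeue(): [20, 52]
dequeue(): [52]
dequeue(): []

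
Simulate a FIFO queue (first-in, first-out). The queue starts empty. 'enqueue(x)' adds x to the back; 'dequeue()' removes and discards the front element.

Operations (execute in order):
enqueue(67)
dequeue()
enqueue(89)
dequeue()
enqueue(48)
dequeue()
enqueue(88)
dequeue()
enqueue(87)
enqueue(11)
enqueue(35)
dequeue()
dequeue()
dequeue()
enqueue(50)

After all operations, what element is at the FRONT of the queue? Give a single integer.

Answer: 50

Derivation:
enqueue(67): queue = [67]
dequeue(): queue = []
enqueue(89): queue = [89]
dequeue(): queue = []
enqueue(48): queue = [48]
dequeue(): queue = []
enqueue(88): queue = [88]
dequeue(): queue = []
enqueue(87): queue = [87]
enqueue(11): queue = [87, 11]
enqueue(35): queue = [87, 11, 35]
dequeue(): queue = [11, 35]
dequeue(): queue = [35]
dequeue(): queue = []
enqueue(50): queue = [50]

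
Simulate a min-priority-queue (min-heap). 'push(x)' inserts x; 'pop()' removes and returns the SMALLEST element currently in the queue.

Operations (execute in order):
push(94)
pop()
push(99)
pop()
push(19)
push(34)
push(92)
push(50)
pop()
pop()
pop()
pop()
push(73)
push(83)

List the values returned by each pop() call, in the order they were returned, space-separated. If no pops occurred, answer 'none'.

push(94): heap contents = [94]
pop() → 94: heap contents = []
push(99): heap contents = [99]
pop() → 99: heap contents = []
push(19): heap contents = [19]
push(34): heap contents = [19, 34]
push(92): heap contents = [19, 34, 92]
push(50): heap contents = [19, 34, 50, 92]
pop() → 19: heap contents = [34, 50, 92]
pop() → 34: heap contents = [50, 92]
pop() → 50: heap contents = [92]
pop() → 92: heap contents = []
push(73): heap contents = [73]
push(83): heap contents = [73, 83]

Answer: 94 99 19 34 50 92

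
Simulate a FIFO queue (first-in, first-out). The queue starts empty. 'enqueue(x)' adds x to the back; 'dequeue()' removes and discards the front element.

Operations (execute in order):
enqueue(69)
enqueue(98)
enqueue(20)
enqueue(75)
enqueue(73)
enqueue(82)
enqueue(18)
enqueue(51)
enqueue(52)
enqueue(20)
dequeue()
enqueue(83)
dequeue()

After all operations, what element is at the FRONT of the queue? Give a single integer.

Answer: 20

Derivation:
enqueue(69): queue = [69]
enqueue(98): queue = [69, 98]
enqueue(20): queue = [69, 98, 20]
enqueue(75): queue = [69, 98, 20, 75]
enqueue(73): queue = [69, 98, 20, 75, 73]
enqueue(82): queue = [69, 98, 20, 75, 73, 82]
enqueue(18): queue = [69, 98, 20, 75, 73, 82, 18]
enqueue(51): queue = [69, 98, 20, 75, 73, 82, 18, 51]
enqueue(52): queue = [69, 98, 20, 75, 73, 82, 18, 51, 52]
enqueue(20): queue = [69, 98, 20, 75, 73, 82, 18, 51, 52, 20]
dequeue(): queue = [98, 20, 75, 73, 82, 18, 51, 52, 20]
enqueue(83): queue = [98, 20, 75, 73, 82, 18, 51, 52, 20, 83]
dequeue(): queue = [20, 75, 73, 82, 18, 51, 52, 20, 83]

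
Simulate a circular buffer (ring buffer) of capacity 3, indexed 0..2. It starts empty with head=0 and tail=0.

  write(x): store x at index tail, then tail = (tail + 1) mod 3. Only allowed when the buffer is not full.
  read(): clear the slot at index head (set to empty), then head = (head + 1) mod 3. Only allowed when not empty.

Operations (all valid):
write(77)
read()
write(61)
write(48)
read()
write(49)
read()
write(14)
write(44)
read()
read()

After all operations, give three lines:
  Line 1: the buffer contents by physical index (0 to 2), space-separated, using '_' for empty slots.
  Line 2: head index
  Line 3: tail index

write(77): buf=[77 _ _], head=0, tail=1, size=1
read(): buf=[_ _ _], head=1, tail=1, size=0
write(61): buf=[_ 61 _], head=1, tail=2, size=1
write(48): buf=[_ 61 48], head=1, tail=0, size=2
read(): buf=[_ _ 48], head=2, tail=0, size=1
write(49): buf=[49 _ 48], head=2, tail=1, size=2
read(): buf=[49 _ _], head=0, tail=1, size=1
write(14): buf=[49 14 _], head=0, tail=2, size=2
write(44): buf=[49 14 44], head=0, tail=0, size=3
read(): buf=[_ 14 44], head=1, tail=0, size=2
read(): buf=[_ _ 44], head=2, tail=0, size=1

Answer: _ _ 44
2
0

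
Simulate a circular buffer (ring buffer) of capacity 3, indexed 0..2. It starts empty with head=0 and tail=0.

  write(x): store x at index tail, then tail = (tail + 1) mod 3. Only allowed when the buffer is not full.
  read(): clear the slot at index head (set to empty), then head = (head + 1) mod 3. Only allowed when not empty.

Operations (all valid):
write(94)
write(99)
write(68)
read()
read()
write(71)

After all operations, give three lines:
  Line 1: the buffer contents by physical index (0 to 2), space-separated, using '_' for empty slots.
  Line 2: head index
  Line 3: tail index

Answer: 71 _ 68
2
1

Derivation:
write(94): buf=[94 _ _], head=0, tail=1, size=1
write(99): buf=[94 99 _], head=0, tail=2, size=2
write(68): buf=[94 99 68], head=0, tail=0, size=3
read(): buf=[_ 99 68], head=1, tail=0, size=2
read(): buf=[_ _ 68], head=2, tail=0, size=1
write(71): buf=[71 _ 68], head=2, tail=1, size=2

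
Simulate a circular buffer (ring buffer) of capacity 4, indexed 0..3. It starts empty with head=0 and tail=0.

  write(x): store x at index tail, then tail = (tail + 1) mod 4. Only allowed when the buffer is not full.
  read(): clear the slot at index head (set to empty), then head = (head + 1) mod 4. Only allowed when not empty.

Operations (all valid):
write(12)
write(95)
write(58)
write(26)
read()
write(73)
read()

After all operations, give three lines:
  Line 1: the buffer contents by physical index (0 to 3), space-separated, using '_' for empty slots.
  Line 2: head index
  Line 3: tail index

Answer: 73 _ 58 26
2
1

Derivation:
write(12): buf=[12 _ _ _], head=0, tail=1, size=1
write(95): buf=[12 95 _ _], head=0, tail=2, size=2
write(58): buf=[12 95 58 _], head=0, tail=3, size=3
write(26): buf=[12 95 58 26], head=0, tail=0, size=4
read(): buf=[_ 95 58 26], head=1, tail=0, size=3
write(73): buf=[73 95 58 26], head=1, tail=1, size=4
read(): buf=[73 _ 58 26], head=2, tail=1, size=3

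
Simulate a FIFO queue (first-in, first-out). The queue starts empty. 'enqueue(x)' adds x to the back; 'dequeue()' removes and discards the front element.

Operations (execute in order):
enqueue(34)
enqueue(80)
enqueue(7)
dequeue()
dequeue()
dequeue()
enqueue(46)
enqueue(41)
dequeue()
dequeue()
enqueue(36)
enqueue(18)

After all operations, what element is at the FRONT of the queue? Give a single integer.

Answer: 36

Derivation:
enqueue(34): queue = [34]
enqueue(80): queue = [34, 80]
enqueue(7): queue = [34, 80, 7]
dequeue(): queue = [80, 7]
dequeue(): queue = [7]
dequeue(): queue = []
enqueue(46): queue = [46]
enqueue(41): queue = [46, 41]
dequeue(): queue = [41]
dequeue(): queue = []
enqueue(36): queue = [36]
enqueue(18): queue = [36, 18]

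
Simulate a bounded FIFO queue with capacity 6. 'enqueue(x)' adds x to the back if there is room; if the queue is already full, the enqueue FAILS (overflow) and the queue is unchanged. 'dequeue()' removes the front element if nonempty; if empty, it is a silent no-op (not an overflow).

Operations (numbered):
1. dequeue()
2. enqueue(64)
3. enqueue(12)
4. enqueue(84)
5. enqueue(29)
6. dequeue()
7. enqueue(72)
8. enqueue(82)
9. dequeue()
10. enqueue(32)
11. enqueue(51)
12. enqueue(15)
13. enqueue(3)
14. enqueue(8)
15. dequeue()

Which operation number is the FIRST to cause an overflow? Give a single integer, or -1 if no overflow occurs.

Answer: 12

Derivation:
1. dequeue(): empty, no-op, size=0
2. enqueue(64): size=1
3. enqueue(12): size=2
4. enqueue(84): size=3
5. enqueue(29): size=4
6. dequeue(): size=3
7. enqueue(72): size=4
8. enqueue(82): size=5
9. dequeue(): size=4
10. enqueue(32): size=5
11. enqueue(51): size=6
12. enqueue(15): size=6=cap → OVERFLOW (fail)
13. enqueue(3): size=6=cap → OVERFLOW (fail)
14. enqueue(8): size=6=cap → OVERFLOW (fail)
15. dequeue(): size=5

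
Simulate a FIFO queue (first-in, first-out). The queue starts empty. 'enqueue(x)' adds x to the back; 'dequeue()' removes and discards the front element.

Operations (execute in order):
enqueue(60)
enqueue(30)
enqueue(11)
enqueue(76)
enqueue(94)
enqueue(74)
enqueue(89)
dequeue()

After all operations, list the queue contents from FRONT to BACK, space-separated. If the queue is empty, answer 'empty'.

enqueue(60): [60]
enqueue(30): [60, 30]
enqueue(11): [60, 30, 11]
enqueue(76): [60, 30, 11, 76]
enqueue(94): [60, 30, 11, 76, 94]
enqueue(74): [60, 30, 11, 76, 94, 74]
enqueue(89): [60, 30, 11, 76, 94, 74, 89]
dequeue(): [30, 11, 76, 94, 74, 89]

Answer: 30 11 76 94 74 89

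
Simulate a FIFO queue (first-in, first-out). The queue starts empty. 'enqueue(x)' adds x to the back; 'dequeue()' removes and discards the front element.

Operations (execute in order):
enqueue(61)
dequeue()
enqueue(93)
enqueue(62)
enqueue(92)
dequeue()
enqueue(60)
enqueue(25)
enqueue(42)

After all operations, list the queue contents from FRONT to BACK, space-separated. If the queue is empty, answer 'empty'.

Answer: 62 92 60 25 42

Derivation:
enqueue(61): [61]
dequeue(): []
enqueue(93): [93]
enqueue(62): [93, 62]
enqueue(92): [93, 62, 92]
dequeue(): [62, 92]
enqueue(60): [62, 92, 60]
enqueue(25): [62, 92, 60, 25]
enqueue(42): [62, 92, 60, 25, 42]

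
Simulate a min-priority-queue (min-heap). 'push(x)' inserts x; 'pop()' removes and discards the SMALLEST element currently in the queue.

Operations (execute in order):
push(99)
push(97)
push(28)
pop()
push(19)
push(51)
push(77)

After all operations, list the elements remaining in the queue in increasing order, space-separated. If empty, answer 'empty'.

push(99): heap contents = [99]
push(97): heap contents = [97, 99]
push(28): heap contents = [28, 97, 99]
pop() → 28: heap contents = [97, 99]
push(19): heap contents = [19, 97, 99]
push(51): heap contents = [19, 51, 97, 99]
push(77): heap contents = [19, 51, 77, 97, 99]

Answer: 19 51 77 97 99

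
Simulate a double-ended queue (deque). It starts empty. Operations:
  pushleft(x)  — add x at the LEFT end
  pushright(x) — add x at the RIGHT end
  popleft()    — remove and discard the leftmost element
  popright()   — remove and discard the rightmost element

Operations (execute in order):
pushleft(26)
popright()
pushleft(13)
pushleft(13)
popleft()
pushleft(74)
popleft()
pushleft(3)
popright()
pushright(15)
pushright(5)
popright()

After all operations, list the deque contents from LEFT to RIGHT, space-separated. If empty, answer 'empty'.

pushleft(26): [26]
popright(): []
pushleft(13): [13]
pushleft(13): [13, 13]
popleft(): [13]
pushleft(74): [74, 13]
popleft(): [13]
pushleft(3): [3, 13]
popright(): [3]
pushright(15): [3, 15]
pushright(5): [3, 15, 5]
popright(): [3, 15]

Answer: 3 15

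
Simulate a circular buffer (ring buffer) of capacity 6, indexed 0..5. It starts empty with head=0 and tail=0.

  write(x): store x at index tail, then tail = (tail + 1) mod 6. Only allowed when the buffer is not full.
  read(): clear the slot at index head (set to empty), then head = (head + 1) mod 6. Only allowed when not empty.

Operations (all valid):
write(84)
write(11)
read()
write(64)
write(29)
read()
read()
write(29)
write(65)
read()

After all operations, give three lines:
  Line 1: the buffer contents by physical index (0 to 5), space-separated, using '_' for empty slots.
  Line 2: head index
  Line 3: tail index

write(84): buf=[84 _ _ _ _ _], head=0, tail=1, size=1
write(11): buf=[84 11 _ _ _ _], head=0, tail=2, size=2
read(): buf=[_ 11 _ _ _ _], head=1, tail=2, size=1
write(64): buf=[_ 11 64 _ _ _], head=1, tail=3, size=2
write(29): buf=[_ 11 64 29 _ _], head=1, tail=4, size=3
read(): buf=[_ _ 64 29 _ _], head=2, tail=4, size=2
read(): buf=[_ _ _ 29 _ _], head=3, tail=4, size=1
write(29): buf=[_ _ _ 29 29 _], head=3, tail=5, size=2
write(65): buf=[_ _ _ 29 29 65], head=3, tail=0, size=3
read(): buf=[_ _ _ _ 29 65], head=4, tail=0, size=2

Answer: _ _ _ _ 29 65
4
0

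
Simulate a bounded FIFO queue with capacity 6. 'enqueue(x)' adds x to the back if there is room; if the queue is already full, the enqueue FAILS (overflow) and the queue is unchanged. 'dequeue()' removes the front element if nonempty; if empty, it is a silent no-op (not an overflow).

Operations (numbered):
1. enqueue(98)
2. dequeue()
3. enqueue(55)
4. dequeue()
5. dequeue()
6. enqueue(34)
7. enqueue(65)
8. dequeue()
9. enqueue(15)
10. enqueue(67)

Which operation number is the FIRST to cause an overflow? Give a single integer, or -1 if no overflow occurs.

Answer: -1

Derivation:
1. enqueue(98): size=1
2. dequeue(): size=0
3. enqueue(55): size=1
4. dequeue(): size=0
5. dequeue(): empty, no-op, size=0
6. enqueue(34): size=1
7. enqueue(65): size=2
8. dequeue(): size=1
9. enqueue(15): size=2
10. enqueue(67): size=3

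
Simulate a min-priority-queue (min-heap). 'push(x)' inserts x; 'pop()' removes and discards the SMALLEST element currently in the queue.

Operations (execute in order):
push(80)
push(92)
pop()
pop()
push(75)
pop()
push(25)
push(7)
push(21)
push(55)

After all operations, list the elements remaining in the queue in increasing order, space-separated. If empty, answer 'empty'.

push(80): heap contents = [80]
push(92): heap contents = [80, 92]
pop() → 80: heap contents = [92]
pop() → 92: heap contents = []
push(75): heap contents = [75]
pop() → 75: heap contents = []
push(25): heap contents = [25]
push(7): heap contents = [7, 25]
push(21): heap contents = [7, 21, 25]
push(55): heap contents = [7, 21, 25, 55]

Answer: 7 21 25 55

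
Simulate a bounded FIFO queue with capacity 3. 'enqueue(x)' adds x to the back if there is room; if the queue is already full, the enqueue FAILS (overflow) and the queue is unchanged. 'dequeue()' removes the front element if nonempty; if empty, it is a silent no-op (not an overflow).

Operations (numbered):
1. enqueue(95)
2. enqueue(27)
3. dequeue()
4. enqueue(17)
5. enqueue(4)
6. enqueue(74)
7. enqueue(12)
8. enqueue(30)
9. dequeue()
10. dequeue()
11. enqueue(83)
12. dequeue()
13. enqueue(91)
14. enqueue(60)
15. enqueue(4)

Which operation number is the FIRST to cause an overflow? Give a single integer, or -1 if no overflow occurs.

1. enqueue(95): size=1
2. enqueue(27): size=2
3. dequeue(): size=1
4. enqueue(17): size=2
5. enqueue(4): size=3
6. enqueue(74): size=3=cap → OVERFLOW (fail)
7. enqueue(12): size=3=cap → OVERFLOW (fail)
8. enqueue(30): size=3=cap → OVERFLOW (fail)
9. dequeue(): size=2
10. dequeue(): size=1
11. enqueue(83): size=2
12. dequeue(): size=1
13. enqueue(91): size=2
14. enqueue(60): size=3
15. enqueue(4): size=3=cap → OVERFLOW (fail)

Answer: 6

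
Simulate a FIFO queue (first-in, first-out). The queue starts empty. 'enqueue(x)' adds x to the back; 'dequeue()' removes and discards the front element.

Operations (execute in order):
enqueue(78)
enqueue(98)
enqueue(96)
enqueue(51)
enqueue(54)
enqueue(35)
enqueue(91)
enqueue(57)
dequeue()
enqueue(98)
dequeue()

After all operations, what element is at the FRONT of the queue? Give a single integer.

enqueue(78): queue = [78]
enqueue(98): queue = [78, 98]
enqueue(96): queue = [78, 98, 96]
enqueue(51): queue = [78, 98, 96, 51]
enqueue(54): queue = [78, 98, 96, 51, 54]
enqueue(35): queue = [78, 98, 96, 51, 54, 35]
enqueue(91): queue = [78, 98, 96, 51, 54, 35, 91]
enqueue(57): queue = [78, 98, 96, 51, 54, 35, 91, 57]
dequeue(): queue = [98, 96, 51, 54, 35, 91, 57]
enqueue(98): queue = [98, 96, 51, 54, 35, 91, 57, 98]
dequeue(): queue = [96, 51, 54, 35, 91, 57, 98]

Answer: 96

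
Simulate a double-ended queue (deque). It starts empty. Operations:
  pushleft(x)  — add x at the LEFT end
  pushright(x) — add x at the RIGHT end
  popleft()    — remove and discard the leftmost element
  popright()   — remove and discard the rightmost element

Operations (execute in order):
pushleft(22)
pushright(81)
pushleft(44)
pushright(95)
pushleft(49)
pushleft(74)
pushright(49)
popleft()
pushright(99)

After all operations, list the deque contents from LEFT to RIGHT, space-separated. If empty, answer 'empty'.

Answer: 49 44 22 81 95 49 99

Derivation:
pushleft(22): [22]
pushright(81): [22, 81]
pushleft(44): [44, 22, 81]
pushright(95): [44, 22, 81, 95]
pushleft(49): [49, 44, 22, 81, 95]
pushleft(74): [74, 49, 44, 22, 81, 95]
pushright(49): [74, 49, 44, 22, 81, 95, 49]
popleft(): [49, 44, 22, 81, 95, 49]
pushright(99): [49, 44, 22, 81, 95, 49, 99]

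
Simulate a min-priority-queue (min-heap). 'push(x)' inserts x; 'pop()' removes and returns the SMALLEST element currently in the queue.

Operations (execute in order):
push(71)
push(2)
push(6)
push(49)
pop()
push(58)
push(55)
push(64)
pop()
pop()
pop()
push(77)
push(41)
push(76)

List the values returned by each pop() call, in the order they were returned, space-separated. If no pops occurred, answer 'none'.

push(71): heap contents = [71]
push(2): heap contents = [2, 71]
push(6): heap contents = [2, 6, 71]
push(49): heap contents = [2, 6, 49, 71]
pop() → 2: heap contents = [6, 49, 71]
push(58): heap contents = [6, 49, 58, 71]
push(55): heap contents = [6, 49, 55, 58, 71]
push(64): heap contents = [6, 49, 55, 58, 64, 71]
pop() → 6: heap contents = [49, 55, 58, 64, 71]
pop() → 49: heap contents = [55, 58, 64, 71]
pop() → 55: heap contents = [58, 64, 71]
push(77): heap contents = [58, 64, 71, 77]
push(41): heap contents = [41, 58, 64, 71, 77]
push(76): heap contents = [41, 58, 64, 71, 76, 77]

Answer: 2 6 49 55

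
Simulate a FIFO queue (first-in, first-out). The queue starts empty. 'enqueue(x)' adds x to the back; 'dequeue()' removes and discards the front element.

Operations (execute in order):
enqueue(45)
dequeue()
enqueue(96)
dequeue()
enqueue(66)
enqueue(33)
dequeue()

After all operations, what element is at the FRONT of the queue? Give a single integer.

Answer: 33

Derivation:
enqueue(45): queue = [45]
dequeue(): queue = []
enqueue(96): queue = [96]
dequeue(): queue = []
enqueue(66): queue = [66]
enqueue(33): queue = [66, 33]
dequeue(): queue = [33]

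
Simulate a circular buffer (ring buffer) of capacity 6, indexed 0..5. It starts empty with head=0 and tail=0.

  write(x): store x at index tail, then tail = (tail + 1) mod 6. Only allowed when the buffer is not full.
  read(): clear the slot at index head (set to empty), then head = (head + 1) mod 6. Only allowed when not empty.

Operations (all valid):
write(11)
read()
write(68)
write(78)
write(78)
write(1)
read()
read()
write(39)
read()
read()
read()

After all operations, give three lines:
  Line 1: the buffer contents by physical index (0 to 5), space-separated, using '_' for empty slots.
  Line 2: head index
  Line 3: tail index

write(11): buf=[11 _ _ _ _ _], head=0, tail=1, size=1
read(): buf=[_ _ _ _ _ _], head=1, tail=1, size=0
write(68): buf=[_ 68 _ _ _ _], head=1, tail=2, size=1
write(78): buf=[_ 68 78 _ _ _], head=1, tail=3, size=2
write(78): buf=[_ 68 78 78 _ _], head=1, tail=4, size=3
write(1): buf=[_ 68 78 78 1 _], head=1, tail=5, size=4
read(): buf=[_ _ 78 78 1 _], head=2, tail=5, size=3
read(): buf=[_ _ _ 78 1 _], head=3, tail=5, size=2
write(39): buf=[_ _ _ 78 1 39], head=3, tail=0, size=3
read(): buf=[_ _ _ _ 1 39], head=4, tail=0, size=2
read(): buf=[_ _ _ _ _ 39], head=5, tail=0, size=1
read(): buf=[_ _ _ _ _ _], head=0, tail=0, size=0

Answer: _ _ _ _ _ _
0
0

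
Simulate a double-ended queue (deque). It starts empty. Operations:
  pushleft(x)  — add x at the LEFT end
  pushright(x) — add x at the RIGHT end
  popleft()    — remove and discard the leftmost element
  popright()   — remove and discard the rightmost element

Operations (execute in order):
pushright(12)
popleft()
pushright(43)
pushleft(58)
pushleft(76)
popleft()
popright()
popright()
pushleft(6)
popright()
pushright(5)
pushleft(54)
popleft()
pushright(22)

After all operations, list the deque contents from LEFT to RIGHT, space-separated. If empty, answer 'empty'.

Answer: 5 22

Derivation:
pushright(12): [12]
popleft(): []
pushright(43): [43]
pushleft(58): [58, 43]
pushleft(76): [76, 58, 43]
popleft(): [58, 43]
popright(): [58]
popright(): []
pushleft(6): [6]
popright(): []
pushright(5): [5]
pushleft(54): [54, 5]
popleft(): [5]
pushright(22): [5, 22]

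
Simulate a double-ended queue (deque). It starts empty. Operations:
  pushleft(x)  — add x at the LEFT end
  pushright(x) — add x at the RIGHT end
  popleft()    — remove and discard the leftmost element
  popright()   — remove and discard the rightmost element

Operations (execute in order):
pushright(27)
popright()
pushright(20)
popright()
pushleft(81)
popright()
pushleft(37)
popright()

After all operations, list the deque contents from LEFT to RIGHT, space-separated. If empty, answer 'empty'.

pushright(27): [27]
popright(): []
pushright(20): [20]
popright(): []
pushleft(81): [81]
popright(): []
pushleft(37): [37]
popright(): []

Answer: empty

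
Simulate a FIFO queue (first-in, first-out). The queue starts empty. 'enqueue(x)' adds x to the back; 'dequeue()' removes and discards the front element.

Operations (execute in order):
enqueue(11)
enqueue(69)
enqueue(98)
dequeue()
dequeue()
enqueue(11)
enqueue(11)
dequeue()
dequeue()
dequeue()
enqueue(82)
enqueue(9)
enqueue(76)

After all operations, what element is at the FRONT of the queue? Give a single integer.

Answer: 82

Derivation:
enqueue(11): queue = [11]
enqueue(69): queue = [11, 69]
enqueue(98): queue = [11, 69, 98]
dequeue(): queue = [69, 98]
dequeue(): queue = [98]
enqueue(11): queue = [98, 11]
enqueue(11): queue = [98, 11, 11]
dequeue(): queue = [11, 11]
dequeue(): queue = [11]
dequeue(): queue = []
enqueue(82): queue = [82]
enqueue(9): queue = [82, 9]
enqueue(76): queue = [82, 9, 76]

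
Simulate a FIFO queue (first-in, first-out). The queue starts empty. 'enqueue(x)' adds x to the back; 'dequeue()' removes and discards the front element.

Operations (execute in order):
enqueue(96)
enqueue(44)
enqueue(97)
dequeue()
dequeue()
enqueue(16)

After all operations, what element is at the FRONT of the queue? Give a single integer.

Answer: 97

Derivation:
enqueue(96): queue = [96]
enqueue(44): queue = [96, 44]
enqueue(97): queue = [96, 44, 97]
dequeue(): queue = [44, 97]
dequeue(): queue = [97]
enqueue(16): queue = [97, 16]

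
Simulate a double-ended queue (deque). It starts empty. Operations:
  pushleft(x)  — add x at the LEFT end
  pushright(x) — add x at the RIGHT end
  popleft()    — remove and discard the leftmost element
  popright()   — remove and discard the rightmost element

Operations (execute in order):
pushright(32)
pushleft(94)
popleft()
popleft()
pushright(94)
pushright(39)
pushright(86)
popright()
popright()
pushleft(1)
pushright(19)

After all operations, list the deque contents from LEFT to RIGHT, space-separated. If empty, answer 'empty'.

pushright(32): [32]
pushleft(94): [94, 32]
popleft(): [32]
popleft(): []
pushright(94): [94]
pushright(39): [94, 39]
pushright(86): [94, 39, 86]
popright(): [94, 39]
popright(): [94]
pushleft(1): [1, 94]
pushright(19): [1, 94, 19]

Answer: 1 94 19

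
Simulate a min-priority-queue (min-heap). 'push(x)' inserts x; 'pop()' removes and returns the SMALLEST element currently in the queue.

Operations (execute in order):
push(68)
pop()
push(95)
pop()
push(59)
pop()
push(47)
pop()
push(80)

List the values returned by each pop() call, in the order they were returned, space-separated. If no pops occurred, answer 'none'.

Answer: 68 95 59 47

Derivation:
push(68): heap contents = [68]
pop() → 68: heap contents = []
push(95): heap contents = [95]
pop() → 95: heap contents = []
push(59): heap contents = [59]
pop() → 59: heap contents = []
push(47): heap contents = [47]
pop() → 47: heap contents = []
push(80): heap contents = [80]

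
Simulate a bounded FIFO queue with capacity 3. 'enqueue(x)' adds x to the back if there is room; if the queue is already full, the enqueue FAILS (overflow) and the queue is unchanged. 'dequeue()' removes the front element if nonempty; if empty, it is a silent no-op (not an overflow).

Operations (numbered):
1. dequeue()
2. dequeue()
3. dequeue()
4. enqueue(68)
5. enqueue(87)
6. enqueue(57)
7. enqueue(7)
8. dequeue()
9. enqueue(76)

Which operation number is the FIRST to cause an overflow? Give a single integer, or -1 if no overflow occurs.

Answer: 7

Derivation:
1. dequeue(): empty, no-op, size=0
2. dequeue(): empty, no-op, size=0
3. dequeue(): empty, no-op, size=0
4. enqueue(68): size=1
5. enqueue(87): size=2
6. enqueue(57): size=3
7. enqueue(7): size=3=cap → OVERFLOW (fail)
8. dequeue(): size=2
9. enqueue(76): size=3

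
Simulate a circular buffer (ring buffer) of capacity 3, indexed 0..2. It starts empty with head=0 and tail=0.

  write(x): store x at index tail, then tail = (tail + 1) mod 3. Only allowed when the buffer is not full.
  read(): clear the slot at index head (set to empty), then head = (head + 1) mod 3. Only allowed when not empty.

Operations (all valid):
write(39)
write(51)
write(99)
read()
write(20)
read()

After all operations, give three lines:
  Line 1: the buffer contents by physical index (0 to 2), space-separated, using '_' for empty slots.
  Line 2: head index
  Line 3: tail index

write(39): buf=[39 _ _], head=0, tail=1, size=1
write(51): buf=[39 51 _], head=0, tail=2, size=2
write(99): buf=[39 51 99], head=0, tail=0, size=3
read(): buf=[_ 51 99], head=1, tail=0, size=2
write(20): buf=[20 51 99], head=1, tail=1, size=3
read(): buf=[20 _ 99], head=2, tail=1, size=2

Answer: 20 _ 99
2
1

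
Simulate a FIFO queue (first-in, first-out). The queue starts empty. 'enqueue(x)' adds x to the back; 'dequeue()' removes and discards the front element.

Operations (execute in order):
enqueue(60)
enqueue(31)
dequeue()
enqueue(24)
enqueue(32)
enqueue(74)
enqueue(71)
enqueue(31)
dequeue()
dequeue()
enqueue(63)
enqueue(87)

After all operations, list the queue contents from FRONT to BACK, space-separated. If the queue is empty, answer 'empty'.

Answer: 32 74 71 31 63 87

Derivation:
enqueue(60): [60]
enqueue(31): [60, 31]
dequeue(): [31]
enqueue(24): [31, 24]
enqueue(32): [31, 24, 32]
enqueue(74): [31, 24, 32, 74]
enqueue(71): [31, 24, 32, 74, 71]
enqueue(31): [31, 24, 32, 74, 71, 31]
dequeue(): [24, 32, 74, 71, 31]
dequeue(): [32, 74, 71, 31]
enqueue(63): [32, 74, 71, 31, 63]
enqueue(87): [32, 74, 71, 31, 63, 87]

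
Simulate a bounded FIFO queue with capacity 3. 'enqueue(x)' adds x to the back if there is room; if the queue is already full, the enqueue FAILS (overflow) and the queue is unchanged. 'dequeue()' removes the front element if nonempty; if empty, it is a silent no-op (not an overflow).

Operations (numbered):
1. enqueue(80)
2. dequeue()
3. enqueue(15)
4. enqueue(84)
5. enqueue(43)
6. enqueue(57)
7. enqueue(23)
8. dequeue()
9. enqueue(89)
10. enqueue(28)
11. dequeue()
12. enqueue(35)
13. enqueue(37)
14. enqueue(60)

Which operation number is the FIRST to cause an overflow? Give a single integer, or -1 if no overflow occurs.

1. enqueue(80): size=1
2. dequeue(): size=0
3. enqueue(15): size=1
4. enqueue(84): size=2
5. enqueue(43): size=3
6. enqueue(57): size=3=cap → OVERFLOW (fail)
7. enqueue(23): size=3=cap → OVERFLOW (fail)
8. dequeue(): size=2
9. enqueue(89): size=3
10. enqueue(28): size=3=cap → OVERFLOW (fail)
11. dequeue(): size=2
12. enqueue(35): size=3
13. enqueue(37): size=3=cap → OVERFLOW (fail)
14. enqueue(60): size=3=cap → OVERFLOW (fail)

Answer: 6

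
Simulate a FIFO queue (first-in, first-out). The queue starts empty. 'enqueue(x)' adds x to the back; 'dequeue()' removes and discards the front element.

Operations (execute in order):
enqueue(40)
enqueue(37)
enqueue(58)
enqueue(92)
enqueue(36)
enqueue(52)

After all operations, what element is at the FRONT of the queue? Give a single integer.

Answer: 40

Derivation:
enqueue(40): queue = [40]
enqueue(37): queue = [40, 37]
enqueue(58): queue = [40, 37, 58]
enqueue(92): queue = [40, 37, 58, 92]
enqueue(36): queue = [40, 37, 58, 92, 36]
enqueue(52): queue = [40, 37, 58, 92, 36, 52]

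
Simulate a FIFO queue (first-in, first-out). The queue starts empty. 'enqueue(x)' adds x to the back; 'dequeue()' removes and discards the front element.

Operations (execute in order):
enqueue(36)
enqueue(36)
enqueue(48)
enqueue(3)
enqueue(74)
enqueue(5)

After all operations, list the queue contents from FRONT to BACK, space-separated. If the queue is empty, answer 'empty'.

Answer: 36 36 48 3 74 5

Derivation:
enqueue(36): [36]
enqueue(36): [36, 36]
enqueue(48): [36, 36, 48]
enqueue(3): [36, 36, 48, 3]
enqueue(74): [36, 36, 48, 3, 74]
enqueue(5): [36, 36, 48, 3, 74, 5]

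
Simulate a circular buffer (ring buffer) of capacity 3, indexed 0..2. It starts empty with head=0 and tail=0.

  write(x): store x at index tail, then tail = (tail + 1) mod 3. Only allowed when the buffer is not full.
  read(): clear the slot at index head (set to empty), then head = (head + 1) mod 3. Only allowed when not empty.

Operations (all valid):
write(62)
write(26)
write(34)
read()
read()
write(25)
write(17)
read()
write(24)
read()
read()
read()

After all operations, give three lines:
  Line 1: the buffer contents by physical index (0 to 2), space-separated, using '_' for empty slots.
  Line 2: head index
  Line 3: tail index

Answer: _ _ _
0
0

Derivation:
write(62): buf=[62 _ _], head=0, tail=1, size=1
write(26): buf=[62 26 _], head=0, tail=2, size=2
write(34): buf=[62 26 34], head=0, tail=0, size=3
read(): buf=[_ 26 34], head=1, tail=0, size=2
read(): buf=[_ _ 34], head=2, tail=0, size=1
write(25): buf=[25 _ 34], head=2, tail=1, size=2
write(17): buf=[25 17 34], head=2, tail=2, size=3
read(): buf=[25 17 _], head=0, tail=2, size=2
write(24): buf=[25 17 24], head=0, tail=0, size=3
read(): buf=[_ 17 24], head=1, tail=0, size=2
read(): buf=[_ _ 24], head=2, tail=0, size=1
read(): buf=[_ _ _], head=0, tail=0, size=0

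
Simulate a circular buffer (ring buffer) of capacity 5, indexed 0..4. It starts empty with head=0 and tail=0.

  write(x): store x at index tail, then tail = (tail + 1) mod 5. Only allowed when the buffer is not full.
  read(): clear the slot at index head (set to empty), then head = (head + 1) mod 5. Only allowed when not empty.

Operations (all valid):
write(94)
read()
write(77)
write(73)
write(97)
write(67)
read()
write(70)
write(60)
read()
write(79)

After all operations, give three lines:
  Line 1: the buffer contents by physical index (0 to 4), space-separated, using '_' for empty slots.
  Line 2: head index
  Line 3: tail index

write(94): buf=[94 _ _ _ _], head=0, tail=1, size=1
read(): buf=[_ _ _ _ _], head=1, tail=1, size=0
write(77): buf=[_ 77 _ _ _], head=1, tail=2, size=1
write(73): buf=[_ 77 73 _ _], head=1, tail=3, size=2
write(97): buf=[_ 77 73 97 _], head=1, tail=4, size=3
write(67): buf=[_ 77 73 97 67], head=1, tail=0, size=4
read(): buf=[_ _ 73 97 67], head=2, tail=0, size=3
write(70): buf=[70 _ 73 97 67], head=2, tail=1, size=4
write(60): buf=[70 60 73 97 67], head=2, tail=2, size=5
read(): buf=[70 60 _ 97 67], head=3, tail=2, size=4
write(79): buf=[70 60 79 97 67], head=3, tail=3, size=5

Answer: 70 60 79 97 67
3
3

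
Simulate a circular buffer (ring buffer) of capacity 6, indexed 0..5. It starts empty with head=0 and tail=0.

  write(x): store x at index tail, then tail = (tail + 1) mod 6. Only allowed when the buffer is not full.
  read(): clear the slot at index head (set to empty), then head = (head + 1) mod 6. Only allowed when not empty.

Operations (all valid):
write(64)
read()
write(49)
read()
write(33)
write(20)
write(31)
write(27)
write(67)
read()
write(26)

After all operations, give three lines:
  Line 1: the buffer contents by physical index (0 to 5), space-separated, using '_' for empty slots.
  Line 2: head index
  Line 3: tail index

write(64): buf=[64 _ _ _ _ _], head=0, tail=1, size=1
read(): buf=[_ _ _ _ _ _], head=1, tail=1, size=0
write(49): buf=[_ 49 _ _ _ _], head=1, tail=2, size=1
read(): buf=[_ _ _ _ _ _], head=2, tail=2, size=0
write(33): buf=[_ _ 33 _ _ _], head=2, tail=3, size=1
write(20): buf=[_ _ 33 20 _ _], head=2, tail=4, size=2
write(31): buf=[_ _ 33 20 31 _], head=2, tail=5, size=3
write(27): buf=[_ _ 33 20 31 27], head=2, tail=0, size=4
write(67): buf=[67 _ 33 20 31 27], head=2, tail=1, size=5
read(): buf=[67 _ _ 20 31 27], head=3, tail=1, size=4
write(26): buf=[67 26 _ 20 31 27], head=3, tail=2, size=5

Answer: 67 26 _ 20 31 27
3
2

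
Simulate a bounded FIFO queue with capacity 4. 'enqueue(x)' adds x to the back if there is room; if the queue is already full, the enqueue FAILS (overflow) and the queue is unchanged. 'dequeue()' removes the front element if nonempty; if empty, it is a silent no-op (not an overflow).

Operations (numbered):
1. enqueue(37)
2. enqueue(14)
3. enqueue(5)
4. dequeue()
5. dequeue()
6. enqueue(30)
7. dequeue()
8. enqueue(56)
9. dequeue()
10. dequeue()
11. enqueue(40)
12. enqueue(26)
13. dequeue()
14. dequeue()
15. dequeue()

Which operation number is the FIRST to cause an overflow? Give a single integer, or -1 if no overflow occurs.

1. enqueue(37): size=1
2. enqueue(14): size=2
3. enqueue(5): size=3
4. dequeue(): size=2
5. dequeue(): size=1
6. enqueue(30): size=2
7. dequeue(): size=1
8. enqueue(56): size=2
9. dequeue(): size=1
10. dequeue(): size=0
11. enqueue(40): size=1
12. enqueue(26): size=2
13. dequeue(): size=1
14. dequeue(): size=0
15. dequeue(): empty, no-op, size=0

Answer: -1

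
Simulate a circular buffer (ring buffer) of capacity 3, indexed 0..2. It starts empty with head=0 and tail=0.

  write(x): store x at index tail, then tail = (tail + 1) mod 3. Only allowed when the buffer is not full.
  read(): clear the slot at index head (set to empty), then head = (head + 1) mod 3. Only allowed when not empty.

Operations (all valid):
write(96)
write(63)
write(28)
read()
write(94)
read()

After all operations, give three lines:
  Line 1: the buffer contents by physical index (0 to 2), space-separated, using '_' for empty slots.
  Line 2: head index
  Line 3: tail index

write(96): buf=[96 _ _], head=0, tail=1, size=1
write(63): buf=[96 63 _], head=0, tail=2, size=2
write(28): buf=[96 63 28], head=0, tail=0, size=3
read(): buf=[_ 63 28], head=1, tail=0, size=2
write(94): buf=[94 63 28], head=1, tail=1, size=3
read(): buf=[94 _ 28], head=2, tail=1, size=2

Answer: 94 _ 28
2
1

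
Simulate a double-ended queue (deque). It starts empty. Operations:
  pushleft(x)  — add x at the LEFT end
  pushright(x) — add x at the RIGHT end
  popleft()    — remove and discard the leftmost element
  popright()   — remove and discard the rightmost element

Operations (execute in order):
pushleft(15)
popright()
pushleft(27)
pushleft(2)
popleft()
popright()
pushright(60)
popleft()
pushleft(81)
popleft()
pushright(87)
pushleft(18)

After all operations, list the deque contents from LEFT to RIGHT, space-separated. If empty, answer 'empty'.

Answer: 18 87

Derivation:
pushleft(15): [15]
popright(): []
pushleft(27): [27]
pushleft(2): [2, 27]
popleft(): [27]
popright(): []
pushright(60): [60]
popleft(): []
pushleft(81): [81]
popleft(): []
pushright(87): [87]
pushleft(18): [18, 87]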